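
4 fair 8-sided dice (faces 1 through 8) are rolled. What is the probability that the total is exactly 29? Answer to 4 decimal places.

There are 8^4 = 4096 equally likely outcomes.
The number of ordered 4-tuples from {1,…,8} summing to 29 is 20.
P(sum = 29) = 20/4096 = 5/1024 ≈ 0.0049.

0.0049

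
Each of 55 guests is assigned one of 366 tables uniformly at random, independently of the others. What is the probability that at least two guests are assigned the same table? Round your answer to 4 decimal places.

It's easier to compute the probability that all 55 are distinct.
P(all distinct) = 366/366 · 365/366 · ··· · 312/366 ≈ 0.0139.
So the probability of at least one match is 1 − 0.0139 = 0.9861.

0.9861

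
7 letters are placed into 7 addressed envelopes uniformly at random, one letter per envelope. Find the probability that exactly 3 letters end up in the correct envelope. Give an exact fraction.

Choose which 3 of the 7 are fixed: C(7,3) = 35 ways.
The remaining 4 must have no fixed point: D(4) = 9.
P = 35·9/5040 = 1/16.

1/16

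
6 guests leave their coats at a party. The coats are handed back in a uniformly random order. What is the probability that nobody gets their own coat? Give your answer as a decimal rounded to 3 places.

0.368

This is the derangement probability: permutations of 6 with no fixed point.
D(6) = 6! · (1 − 1/1! + 1/2! − ··· + (−1)^6/6!) = 265.
P = 265/720 = 53/144 ≈ 0.368.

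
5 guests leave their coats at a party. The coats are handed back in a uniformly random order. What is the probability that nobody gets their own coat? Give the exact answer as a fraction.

This is the derangement probability: permutations of 5 with no fixed point.
D(5) = 5! · (1 − 1/1! + 1/2! − ··· + (−1)^5/5!) = 44.
P = 44/120 = 11/30.

11/30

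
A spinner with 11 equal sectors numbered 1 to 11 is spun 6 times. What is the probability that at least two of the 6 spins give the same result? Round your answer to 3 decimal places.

0.812

P(all 6 different) = 11/11 · 10/11 · ··· · 6/11 ≈ 0.188.
P(at least two equal) = 1 − 0.188 = 0.812.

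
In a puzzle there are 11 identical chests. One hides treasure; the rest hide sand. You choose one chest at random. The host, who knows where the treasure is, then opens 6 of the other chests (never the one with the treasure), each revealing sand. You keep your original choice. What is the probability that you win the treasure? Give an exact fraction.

The host can always open 6 empty chests regardless of your choice, so the reveals give no information about your original chest.
P(win by staying) = 1/11.

1/11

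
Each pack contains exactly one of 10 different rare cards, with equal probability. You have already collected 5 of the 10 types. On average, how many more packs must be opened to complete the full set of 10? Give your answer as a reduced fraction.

Starting from 5 distinct types, each trial gives a new one with probability (10−i)/10 when i types are held, so the wait for the next new type is 10/(10−i).
E = 10/5 + 10/4 + 10/3 + 10/2 + 10/1 = 137/6.

137/6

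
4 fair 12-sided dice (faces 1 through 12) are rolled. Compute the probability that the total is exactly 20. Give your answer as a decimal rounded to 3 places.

0.040

There are 12^4 = 20736 equally likely outcomes.
The number of ordered 4-tuples from {1,…,12} summing to 20 is 829.
P(sum = 20) = 829/20736 ≈ 0.040.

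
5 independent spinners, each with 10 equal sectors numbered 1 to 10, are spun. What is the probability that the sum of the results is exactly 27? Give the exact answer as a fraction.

3/50

There are 10^5 = 100000 equally likely outcomes.
The number of ordered 5-tuples from {1,…,10} summing to 27 is 6000.
P(sum = 27) = 6000/100000 = 3/50.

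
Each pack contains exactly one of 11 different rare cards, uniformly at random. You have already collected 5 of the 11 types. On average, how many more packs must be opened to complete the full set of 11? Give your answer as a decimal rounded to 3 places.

26.950

Starting from 5 distinct types, each trial gives a new one with probability (11−i)/11 when i types are held, so the wait for the next new type is 11/(11−i).
E = 11/6 + 11/5 + 11/4 + 11/3 + 11/2 + 11/1 = 539/20 ≈ 26.950.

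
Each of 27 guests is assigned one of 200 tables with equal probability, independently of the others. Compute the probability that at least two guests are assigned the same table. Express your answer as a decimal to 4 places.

It's easier to compute the probability that all 27 are distinct.
P(all distinct) = 200/200 · 199/200 · ··· · 174/200 ≈ 0.1591.
So the probability of at least one match is 1 − 0.1591 = 0.8409.

0.8409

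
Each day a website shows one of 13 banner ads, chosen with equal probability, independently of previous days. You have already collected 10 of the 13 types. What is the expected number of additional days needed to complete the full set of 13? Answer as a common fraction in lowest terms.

Starting from 10 distinct types, each trial gives a new one with probability (13−i)/13 when i types are held, so the wait for the next new type is 13/(13−i).
E = 13/3 + 13/2 + 13/1 = 143/6.

143/6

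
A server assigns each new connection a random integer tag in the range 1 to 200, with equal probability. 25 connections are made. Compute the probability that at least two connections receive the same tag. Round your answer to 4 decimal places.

0.7910

It's easier to compute the probability that all 25 are distinct.
P(all distinct) = 200/200 · 199/200 · ··· · 176/200 ≈ 0.2090.
So the probability of at least one match is 1 − 0.2090 = 0.7910.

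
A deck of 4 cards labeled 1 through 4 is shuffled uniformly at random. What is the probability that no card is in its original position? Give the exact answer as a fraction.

3/8

This is the derangement probability: permutations of 4 with no fixed point.
D(4) = 4! · (1 − 1/1! + 1/2! − ··· + (−1)^4/4!) = 9.
P = 9/24 = 3/8.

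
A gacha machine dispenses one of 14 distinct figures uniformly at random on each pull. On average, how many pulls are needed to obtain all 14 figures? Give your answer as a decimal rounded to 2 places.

After i distinct types are collected, each trial gives a new one with probability (14−i)/14, so the expected wait for the next new type is 14/(14−i).
E = 14/14 + 14/13 + 14/12 + 14/11 + 14/10 + 14/9 + 14/8 + 14/7 + 14/6 + 14/5 + 14/4 + 14/3 + 14/2 + 14/1 = 1171733/25740 ≈ 45.52.

45.52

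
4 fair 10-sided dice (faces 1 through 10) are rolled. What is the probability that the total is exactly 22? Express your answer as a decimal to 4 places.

There are 10^4 = 10000 equally likely outcomes.
The number of ordered 4-tuples from {1,…,10} summing to 22 is 670.
P(sum = 22) = 670/10000 = 67/1000 ≈ 0.0670.

0.0670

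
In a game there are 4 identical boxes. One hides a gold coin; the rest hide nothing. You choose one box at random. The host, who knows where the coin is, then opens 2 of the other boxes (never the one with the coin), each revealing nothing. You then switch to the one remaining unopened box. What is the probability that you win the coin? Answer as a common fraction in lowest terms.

3/4

Your original box holds the coin with probability 1/4, so the other 3 collectively hold it with probability 3/4.
The host can always find 2 empty boxes to open, so the reveals don't change that 3/4; it is now spread over the 1 remaining unopened box.
P(win by switching) = (3/4) · (1/1) = 3/4.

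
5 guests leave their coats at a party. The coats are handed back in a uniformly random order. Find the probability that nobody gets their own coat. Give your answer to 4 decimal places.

0.3667

This is the derangement probability: permutations of 5 with no fixed point.
D(5) = 5! · (1 − 1/1! + 1/2! − ··· + (−1)^5/5!) = 44.
P = 44/120 = 11/30 ≈ 0.3667.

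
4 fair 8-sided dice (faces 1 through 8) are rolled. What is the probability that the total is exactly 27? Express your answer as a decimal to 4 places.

There are 8^4 = 4096 equally likely outcomes.
The number of ordered 4-tuples from {1,…,8} summing to 27 is 56.
P(sum = 27) = 56/4096 = 7/512 ≈ 0.0137.

0.0137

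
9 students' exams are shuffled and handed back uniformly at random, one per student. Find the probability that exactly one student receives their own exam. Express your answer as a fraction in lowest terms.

Choose which one is fixed: C(9,1) = 9 ways.
The remaining 8 must have no fixed point: D(8) = 14833.
P = 9·14833/362880 = 2119/5760.

2119/5760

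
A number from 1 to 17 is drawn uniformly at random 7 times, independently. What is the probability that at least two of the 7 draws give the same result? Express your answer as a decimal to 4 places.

0.7611

P(all 7 different) = 17/17 · 16/17 · ··· · 11/17 ≈ 0.2389.
P(at least two equal) = 1 − 0.2389 = 0.7611.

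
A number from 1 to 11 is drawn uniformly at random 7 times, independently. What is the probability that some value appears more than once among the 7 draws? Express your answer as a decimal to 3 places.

0.915

P(all 7 different) = 11/11 · 10/11 · ··· · 5/11 ≈ 0.085.
P(at least two equal) = 1 − 0.085 = 0.915.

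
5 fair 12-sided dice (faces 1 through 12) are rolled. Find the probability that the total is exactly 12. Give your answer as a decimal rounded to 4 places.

There are 12^5 = 248832 equally likely outcomes.
The number of ordered 5-tuples from {1,…,12} summing to 12 is 330.
P(sum = 12) = 330/248832 = 55/41472 ≈ 0.0013.

0.0013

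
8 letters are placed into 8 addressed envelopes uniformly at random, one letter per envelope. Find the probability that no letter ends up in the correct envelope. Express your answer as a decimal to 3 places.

This is the derangement probability: permutations of 8 with no fixed point.
D(8) = 8! · (1 − 1/1! + 1/2! − ··· + (−1)^8/8!) = 14833.
P = 14833/40320 = 2119/5760 ≈ 0.368.

0.368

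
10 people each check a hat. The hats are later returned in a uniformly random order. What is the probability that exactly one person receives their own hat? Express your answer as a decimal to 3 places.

0.368

Choose which one is fixed: C(10,1) = 10 ways.
The remaining 9 must have no fixed point: D(9) = 133496.
P = 10·133496/3628800 = 16687/45360 ≈ 0.368.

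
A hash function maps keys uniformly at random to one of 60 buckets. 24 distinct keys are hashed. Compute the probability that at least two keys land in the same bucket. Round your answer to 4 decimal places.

0.9953

It's easier to compute the probability that all 24 are distinct.
P(all distinct) = 60/60 · 59/60 · ··· · 37/60 ≈ 0.0047.
So the probability of at least one match is 1 − 0.0047 = 0.9953.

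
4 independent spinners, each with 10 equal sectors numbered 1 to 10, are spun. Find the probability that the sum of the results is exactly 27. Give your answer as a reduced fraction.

There are 10^4 = 10000 equally likely outcomes.
The number of ordered 4-tuples from {1,…,10} summing to 27 is 480.
P(sum = 27) = 480/10000 = 6/125.

6/125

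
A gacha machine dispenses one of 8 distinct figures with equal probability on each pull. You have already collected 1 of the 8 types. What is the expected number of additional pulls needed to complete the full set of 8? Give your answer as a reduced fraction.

726/35

Starting from 1 distinct type, each trial gives a new one with probability (8−i)/8 when i types are held, so the wait for the next new type is 8/(8−i).
E = 8/7 + 8/6 + 8/5 + 8/4 + 8/3 + 8/2 + 8/1 = 726/35.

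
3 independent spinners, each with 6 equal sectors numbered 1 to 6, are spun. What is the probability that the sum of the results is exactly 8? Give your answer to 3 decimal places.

0.097

There are 6^3 = 216 equally likely outcomes.
The number of ordered 3-tuples from {1,…,6} summing to 8 is 21.
P(sum = 8) = 21/216 = 7/72 ≈ 0.097.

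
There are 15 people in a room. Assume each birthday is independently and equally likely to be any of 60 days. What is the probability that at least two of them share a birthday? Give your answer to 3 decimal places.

It's easier to compute the probability that all 15 are distinct.
P(all distinct) = 60/60 · 59/60 · ··· · 46/60 ≈ 0.148.
So the probability of at least one match is 1 − 0.148 = 0.852.

0.852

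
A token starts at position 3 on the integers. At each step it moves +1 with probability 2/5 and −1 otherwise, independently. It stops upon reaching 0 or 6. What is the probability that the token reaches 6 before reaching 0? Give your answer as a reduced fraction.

Let r = q/p = (3/5)/(2/5) = 3/2. The recurrence P(i) = p·P(i+1) + q·P(i−1) with P(0)=0, P(6)=1 gives P(i) = (1 − r^i)/(1 − r^6).
P(3) = (1 − (3/2)^3) / (1 − (3/2)^6) = 8/35.

8/35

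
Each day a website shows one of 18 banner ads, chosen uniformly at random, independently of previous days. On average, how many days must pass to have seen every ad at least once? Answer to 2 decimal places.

After i distinct types are collected, each trial gives a new one with probability (18−i)/18, so the expected wait for the next new type is 18/(18−i).
E = 18/18 + 18/17 + 18/16 + 18/15 + 18/14 + 18/13 + 18/12 + 18/11 + 18/10 + 18/9 + 18/8 + 18/7 + 18/6 + 18/5 + 18/4 + 18/3 + 18/2 + 18/1 = 42822903/680680 ≈ 62.91.

62.91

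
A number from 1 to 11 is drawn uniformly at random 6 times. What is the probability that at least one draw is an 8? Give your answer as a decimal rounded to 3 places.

P(no draw is an 8) = (10/11)^6 ≈ 0.564.
P(at least one) = 1 − 0.564 = 0.436.

0.436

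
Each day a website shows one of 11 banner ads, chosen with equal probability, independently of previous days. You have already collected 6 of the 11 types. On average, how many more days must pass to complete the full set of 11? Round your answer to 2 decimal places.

25.12

Starting from 6 distinct types, each trial gives a new one with probability (11−i)/11 when i types are held, so the wait for the next new type is 11/(11−i).
E = 11/5 + 11/4 + 11/3 + 11/2 + 11/1 = 1507/60 ≈ 25.12.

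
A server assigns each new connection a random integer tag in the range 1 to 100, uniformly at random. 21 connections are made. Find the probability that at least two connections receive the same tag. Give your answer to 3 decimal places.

It's easier to compute the probability that all 21 are distinct.
P(all distinct) = 100/100 · 99/100 · ··· · 80/100 ≈ 0.104.
So the probability of at least one match is 1 − 0.104 = 0.896.

0.896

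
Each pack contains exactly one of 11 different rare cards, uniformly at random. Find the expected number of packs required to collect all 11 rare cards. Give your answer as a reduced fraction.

83711/2520

After i distinct types are collected, each trial gives a new one with probability (11−i)/11, so the expected wait for the next new type is 11/(11−i).
E = 11/11 + 11/10 + 11/9 + 11/8 + 11/7 + 11/6 + 11/5 + 11/4 + 11/3 + 11/2 + 11/1 = 83711/2520.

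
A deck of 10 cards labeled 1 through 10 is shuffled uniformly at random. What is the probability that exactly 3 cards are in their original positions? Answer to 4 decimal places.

Choose which 3 of the 10 are fixed: C(10,3) = 120 ways.
The remaining 7 must have no fixed point: D(7) = 1854.
P = 120·1854/3628800 = 103/1680 ≈ 0.0613.

0.0613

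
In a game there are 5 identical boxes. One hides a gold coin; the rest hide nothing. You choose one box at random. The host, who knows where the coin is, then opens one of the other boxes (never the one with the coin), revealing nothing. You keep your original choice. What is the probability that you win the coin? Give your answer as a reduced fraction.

The host can always open an empty box regardless of your choice, so this gives no information about your original box.
P(win by staying) = 1/5.

1/5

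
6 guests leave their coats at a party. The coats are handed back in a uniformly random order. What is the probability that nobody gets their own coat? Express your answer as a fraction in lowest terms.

This is the derangement probability: permutations of 6 with no fixed point.
D(6) = 6! · (1 − 1/1! + 1/2! − ··· + (−1)^6/6!) = 265.
P = 265/720 = 53/144.

53/144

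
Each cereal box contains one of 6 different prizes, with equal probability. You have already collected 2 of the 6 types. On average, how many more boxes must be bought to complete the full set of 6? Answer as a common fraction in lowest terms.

25/2

Starting from 2 distinct types, each trial gives a new one with probability (6−i)/6 when i types are held, so the wait for the next new type is 6/(6−i).
E = 6/4 + 6/3 + 6/2 + 6/1 = 25/2.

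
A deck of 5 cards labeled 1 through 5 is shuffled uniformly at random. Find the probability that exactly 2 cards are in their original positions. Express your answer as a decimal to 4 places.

Choose which 2 of the 5 are fixed: C(5,2) = 10 ways.
The remaining 3 must have no fixed point: D(3) = 2.
P = 10·2/120 = 1/6 ≈ 0.1667.

0.1667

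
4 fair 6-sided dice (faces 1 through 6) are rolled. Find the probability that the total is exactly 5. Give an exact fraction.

1/324

There are 6^4 = 1296 equally likely outcomes.
The number of ordered 4-tuples from {1,…,6} summing to 5 is 4.
P(sum = 5) = 4/1296 = 1/324.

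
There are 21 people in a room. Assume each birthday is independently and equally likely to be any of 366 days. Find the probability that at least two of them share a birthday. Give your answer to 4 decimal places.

0.4428

It's easier to compute the probability that all 21 are distinct.
P(all distinct) = 366/366 · 365/366 · ··· · 346/366 ≈ 0.5572.
So the probability of at least one match is 1 − 0.5572 = 0.4428.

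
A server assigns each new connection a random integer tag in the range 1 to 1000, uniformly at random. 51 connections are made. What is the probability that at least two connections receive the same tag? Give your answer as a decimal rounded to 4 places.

It's easier to compute the probability that all 51 are distinct.
P(all distinct) = 1000/1000 · 999/1000 · ··· · 950/1000 ≈ 0.2733.
So the probability of at least one match is 1 − 0.2733 = 0.7267.

0.7267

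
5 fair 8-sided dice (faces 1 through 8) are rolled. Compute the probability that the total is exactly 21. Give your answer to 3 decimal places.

There are 8^5 = 32768 equally likely outcomes.
The number of ordered 5-tuples from {1,…,8} summing to 21 is 2380.
P(sum = 21) = 2380/32768 = 595/8192 ≈ 0.073.

0.073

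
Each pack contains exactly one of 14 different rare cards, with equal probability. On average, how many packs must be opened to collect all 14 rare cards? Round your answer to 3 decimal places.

45.522

After i distinct types are collected, each trial gives a new one with probability (14−i)/14, so the expected wait for the next new type is 14/(14−i).
E = 14/14 + 14/13 + 14/12 + 14/11 + 14/10 + 14/9 + 14/8 + 14/7 + 14/6 + 14/5 + 14/4 + 14/3 + 14/2 + 14/1 = 1171733/25740 ≈ 45.522.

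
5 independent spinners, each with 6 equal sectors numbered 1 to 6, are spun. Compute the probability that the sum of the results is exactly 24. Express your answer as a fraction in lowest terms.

205/7776

There are 6^5 = 7776 equally likely outcomes.
The number of ordered 5-tuples from {1,…,6} summing to 24 is 205.
P(sum = 24) = 205/7776.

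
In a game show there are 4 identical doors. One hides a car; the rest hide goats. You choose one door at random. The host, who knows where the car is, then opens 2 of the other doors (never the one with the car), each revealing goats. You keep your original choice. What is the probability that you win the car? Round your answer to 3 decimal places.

The host can always open 2 empty doors regardless of your choice, so the reveals give no information about your original door.
P(win by staying) = 1/4 ≈ 0.250.

0.250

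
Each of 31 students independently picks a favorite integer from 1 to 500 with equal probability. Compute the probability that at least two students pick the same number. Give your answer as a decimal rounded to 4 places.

It's easier to compute the probability that all 31 are distinct.
P(all distinct) = 500/500 · 499/500 · ··· · 470/500 ≈ 0.3869.
So the probability of at least one match is 1 − 0.3869 = 0.6131.

0.6131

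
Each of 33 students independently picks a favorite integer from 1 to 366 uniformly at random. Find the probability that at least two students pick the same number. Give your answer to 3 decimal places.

It's easier to compute the probability that all 33 are distinct.
P(all distinct) = 366/366 · 365/366 · ··· · 334/366 ≈ 0.226.
So the probability of at least one match is 1 − 0.226 = 0.774.

0.774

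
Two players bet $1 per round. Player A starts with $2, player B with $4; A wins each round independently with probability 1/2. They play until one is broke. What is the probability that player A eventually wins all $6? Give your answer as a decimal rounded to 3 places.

With a fair step, P(i) = ½P(i−1) + ½P(i+1) with P(0)=0, P(6)=1 has the linear solution P(i) = i/6.
P(2) = 2/6 = 1/3 ≈ 0.333.

0.333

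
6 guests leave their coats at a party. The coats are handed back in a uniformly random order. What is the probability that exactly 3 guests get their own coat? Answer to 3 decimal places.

0.056

Choose which 3 of the 6 are fixed: C(6,3) = 20 ways.
The remaining 3 must have no fixed point: D(3) = 2.
P = 20·2/720 = 1/18 ≈ 0.056.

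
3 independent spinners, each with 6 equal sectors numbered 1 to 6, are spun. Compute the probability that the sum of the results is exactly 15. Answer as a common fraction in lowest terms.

5/108

There are 6^3 = 216 equally likely outcomes.
The number of ordered 3-tuples from {1,…,6} summing to 15 is 10.
P(sum = 15) = 10/216 = 5/108.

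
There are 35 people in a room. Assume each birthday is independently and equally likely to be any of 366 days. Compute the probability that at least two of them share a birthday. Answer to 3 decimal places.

It's easier to compute the probability that all 35 are distinct.
P(all distinct) = 366/366 · 365/366 · ··· · 332/366 ≈ 0.187.
So the probability of at least one match is 1 − 0.187 = 0.813.

0.813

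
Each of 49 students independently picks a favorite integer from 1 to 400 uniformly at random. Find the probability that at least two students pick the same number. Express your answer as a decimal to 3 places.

0.953

It's easier to compute the probability that all 49 are distinct.
P(all distinct) = 400/400 · 399/400 · ··· · 352/400 ≈ 0.047.
So the probability of at least one match is 1 − 0.047 = 0.953.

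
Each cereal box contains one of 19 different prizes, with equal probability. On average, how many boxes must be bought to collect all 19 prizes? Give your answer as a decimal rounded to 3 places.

After i distinct types are collected, each trial gives a new one with probability (19−i)/19, so the expected wait for the next new type is 19/(19−i).
E = 19/19 + 19/18 + 19/17 + 19/16 + 19/15 + 19/14 + 19/13 + 19/12 + 19/11 + 19/10 + 19/9 + 19/8 + 19/7 + 19/6 + 19/5 + 19/4 + 19/3 + 19/2 + 19/1 = 275295799/4084080 ≈ 67.407.

67.407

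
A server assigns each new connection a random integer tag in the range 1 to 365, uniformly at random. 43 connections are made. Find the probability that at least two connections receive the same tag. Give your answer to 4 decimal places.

0.9239

It's easier to compute the probability that all 43 are distinct.
P(all distinct) = 365/365 · 364/365 · ··· · 323/365 ≈ 0.0761.
So the probability of at least one match is 1 − 0.0761 = 0.9239.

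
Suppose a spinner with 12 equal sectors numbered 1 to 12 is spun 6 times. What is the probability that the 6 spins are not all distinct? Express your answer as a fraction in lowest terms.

P(all 6 different) = 12/12 · 11/12 · ··· · 7/12 = 385/1728.
P(at least two equal) = 1 − 385/1728 = 1343/1728.

1343/1728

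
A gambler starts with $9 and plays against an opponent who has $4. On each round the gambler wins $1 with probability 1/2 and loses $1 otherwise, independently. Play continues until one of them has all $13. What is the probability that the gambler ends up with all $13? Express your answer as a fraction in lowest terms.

9/13

With a fair step, P(i) = ½P(i−1) + ½P(i+1) with P(0)=0, P(13)=1 has the linear solution P(i) = i/13.
P(9) = 9/13.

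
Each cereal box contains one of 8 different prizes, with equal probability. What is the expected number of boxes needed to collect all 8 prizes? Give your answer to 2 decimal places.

21.74

After i distinct types are collected, each trial gives a new one with probability (8−i)/8, so the expected wait for the next new type is 8/(8−i).
E = 8/8 + 8/7 + 8/6 + 8/5 + 8/4 + 8/3 + 8/2 + 8/1 = 761/35 ≈ 21.74.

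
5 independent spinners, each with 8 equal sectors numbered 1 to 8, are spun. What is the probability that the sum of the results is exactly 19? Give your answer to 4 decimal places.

0.0613

There are 8^5 = 32768 equally likely outcomes.
The number of ordered 5-tuples from {1,…,8} summing to 19 is 2010.
P(sum = 19) = 2010/32768 = 1005/16384 ≈ 0.0613.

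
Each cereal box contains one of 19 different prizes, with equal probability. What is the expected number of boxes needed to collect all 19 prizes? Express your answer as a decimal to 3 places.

After i distinct types are collected, each trial gives a new one with probability (19−i)/19, so the expected wait for the next new type is 19/(19−i).
E = 19/19 + 19/18 + 19/17 + 19/16 + 19/15 + 19/14 + 19/13 + 19/12 + 19/11 + 19/10 + 19/9 + 19/8 + 19/7 + 19/6 + 19/5 + 19/4 + 19/3 + 19/2 + 19/1 = 275295799/4084080 ≈ 67.407.

67.407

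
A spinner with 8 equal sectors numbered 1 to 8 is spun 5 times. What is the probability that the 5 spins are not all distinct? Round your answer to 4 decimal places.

0.7949

P(all 5 different) = 8/8 · 7/8 · ··· · 4/8 ≈ 0.2051.
P(at least two equal) = 1 − 0.2051 = 0.7949.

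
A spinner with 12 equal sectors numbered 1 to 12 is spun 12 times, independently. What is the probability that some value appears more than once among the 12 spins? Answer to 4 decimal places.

P(all 12 different) = 12/12 · 11/12 · ··· · 1/12 ≈ 0.0001.
P(at least two equal) = 1 − 0.0001 = 0.9999.

0.9999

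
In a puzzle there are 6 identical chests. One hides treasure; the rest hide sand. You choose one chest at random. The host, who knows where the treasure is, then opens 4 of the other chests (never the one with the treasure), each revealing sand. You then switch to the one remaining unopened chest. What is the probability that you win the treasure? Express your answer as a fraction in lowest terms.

Your original chest holds the treasure with probability 1/6, so the other 5 collectively hold it with probability 5/6.
The host can always find 4 empty chests to open, so the reveals don't change that 5/6; it is now spread over the 1 remaining unopened chest.
P(win by switching) = (5/6) · (1/1) = 5/6.

5/6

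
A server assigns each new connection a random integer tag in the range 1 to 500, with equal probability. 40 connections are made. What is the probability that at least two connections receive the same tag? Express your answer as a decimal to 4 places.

0.7987

It's easier to compute the probability that all 40 are distinct.
P(all distinct) = 500/500 · 499/500 · ··· · 461/500 ≈ 0.2013.
So the probability of at least one match is 1 − 0.2013 = 0.7987.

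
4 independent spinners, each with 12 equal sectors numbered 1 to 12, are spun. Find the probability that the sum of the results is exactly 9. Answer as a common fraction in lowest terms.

There are 12^4 = 20736 equally likely outcomes.
The number of ordered 4-tuples from {1,…,12} summing to 9 is 56.
P(sum = 9) = 56/20736 = 7/2592.

7/2592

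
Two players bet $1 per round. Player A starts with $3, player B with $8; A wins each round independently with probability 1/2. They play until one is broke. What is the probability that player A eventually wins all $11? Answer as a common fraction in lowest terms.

With a fair step, P(i) = ½P(i−1) + ½P(i+1) with P(0)=0, P(11)=1 has the linear solution P(i) = i/11.
P(3) = 3/11.

3/11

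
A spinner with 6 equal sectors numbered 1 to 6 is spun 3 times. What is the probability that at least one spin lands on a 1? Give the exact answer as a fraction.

P(no spin lands on a 1) = (5/6)^3 = 125/216.
P(at least one) = 1 − 125/216 = 91/216.

91/216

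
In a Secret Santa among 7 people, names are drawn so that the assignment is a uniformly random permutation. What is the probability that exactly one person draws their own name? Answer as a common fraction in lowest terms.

53/144

Choose which one is fixed: C(7,1) = 7 ways.
The remaining 6 must have no fixed point: D(6) = 265.
P = 7·265/5040 = 53/144.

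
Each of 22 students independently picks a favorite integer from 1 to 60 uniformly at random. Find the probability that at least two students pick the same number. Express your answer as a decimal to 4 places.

It's easier to compute the probability that all 22 are distinct.
P(all distinct) = 60/60 · 59/60 · ··· · 39/60 ≈ 0.0121.
So the probability of at least one match is 1 − 0.0121 = 0.9879.

0.9879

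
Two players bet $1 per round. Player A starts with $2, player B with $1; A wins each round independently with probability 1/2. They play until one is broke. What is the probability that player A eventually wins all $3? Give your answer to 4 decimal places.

0.6667

With a fair step, P(i) = ½P(i−1) + ½P(i+1) with P(0)=0, P(3)=1 has the linear solution P(i) = i/3.
P(2) = 2/3 ≈ 0.6667.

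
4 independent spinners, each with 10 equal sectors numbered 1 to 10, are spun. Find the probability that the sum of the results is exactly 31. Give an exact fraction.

11/500

There are 10^4 = 10000 equally likely outcomes.
The number of ordered 4-tuples from {1,…,10} summing to 31 is 220.
P(sum = 31) = 220/10000 = 11/500.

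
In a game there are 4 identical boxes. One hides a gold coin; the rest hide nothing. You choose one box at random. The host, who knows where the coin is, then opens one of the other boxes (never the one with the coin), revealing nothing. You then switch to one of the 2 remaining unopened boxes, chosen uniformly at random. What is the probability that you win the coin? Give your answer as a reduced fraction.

Your original box holds the coin with probability 1/4, so the other 3 collectively hold it with probability 3/4.
The host can always find an empty box to open, so this doesn't change that 3/4; it is now spread over the 2 remaining unopened boxes.
P(win by switching) = (3/4) · (1/2) = 3/8.

3/8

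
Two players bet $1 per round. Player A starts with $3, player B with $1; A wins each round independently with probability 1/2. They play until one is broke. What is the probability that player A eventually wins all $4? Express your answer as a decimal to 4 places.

With a fair step, P(i) = ½P(i−1) + ½P(i+1) with P(0)=0, P(4)=1 has the linear solution P(i) = i/4.
P(3) = 3/4 ≈ 0.7500.

0.7500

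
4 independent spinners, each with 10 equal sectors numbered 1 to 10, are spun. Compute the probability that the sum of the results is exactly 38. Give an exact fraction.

1/1000

There are 10^4 = 10000 equally likely outcomes.
The number of ordered 4-tuples from {1,…,10} summing to 38 is 10.
P(sum = 38) = 10/10000 = 1/1000.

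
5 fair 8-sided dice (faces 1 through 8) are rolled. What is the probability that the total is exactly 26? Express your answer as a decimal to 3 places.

0.061

There are 8^5 = 32768 equally likely outcomes.
The number of ordered 5-tuples from {1,…,8} summing to 26 is 2010.
P(sum = 26) = 2010/32768 = 1005/16384 ≈ 0.061.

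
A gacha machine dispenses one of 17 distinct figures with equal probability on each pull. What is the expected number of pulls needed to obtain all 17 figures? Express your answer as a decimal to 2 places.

After i distinct types are collected, each trial gives a new one with probability (17−i)/17, so the expected wait for the next new type is 17/(17−i).
E = 17/17 + 17/16 + 17/15 + 17/14 + 17/13 + 17/12 + 17/11 + 17/10 + 17/9 + 17/8 + 17/7 + 17/6 + 17/5 + 17/4 + 17/3 + 17/2 + 17/1 = 42142223/720720 ≈ 58.47.

58.47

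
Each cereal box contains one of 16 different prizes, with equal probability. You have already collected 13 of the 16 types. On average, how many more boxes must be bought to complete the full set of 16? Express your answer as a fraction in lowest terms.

88/3

Starting from 13 distinct types, each trial gives a new one with probability (16−i)/16 when i types are held, so the wait for the next new type is 16/(16−i).
E = 16/3 + 16/2 + 16/1 = 88/3.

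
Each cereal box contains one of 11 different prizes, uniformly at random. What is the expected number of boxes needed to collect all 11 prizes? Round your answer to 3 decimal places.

After i distinct types are collected, each trial gives a new one with probability (11−i)/11, so the expected wait for the next new type is 11/(11−i).
E = 11/11 + 11/10 + 11/9 + 11/8 + 11/7 + 11/6 + 11/5 + 11/4 + 11/3 + 11/2 + 11/1 = 83711/2520 ≈ 33.219.

33.219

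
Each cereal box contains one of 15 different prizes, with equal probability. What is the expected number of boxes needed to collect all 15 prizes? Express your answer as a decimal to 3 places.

After i distinct types are collected, each trial gives a new one with probability (15−i)/15, so the expected wait for the next new type is 15/(15−i).
E = 15/15 + 15/14 + 15/13 + 15/12 + 15/11 + 15/10 + 15/9 + 15/8 + 15/7 + 15/6 + 15/5 + 15/4 + 15/3 + 15/2 + 15/1 = 1195757/24024 ≈ 49.773.

49.773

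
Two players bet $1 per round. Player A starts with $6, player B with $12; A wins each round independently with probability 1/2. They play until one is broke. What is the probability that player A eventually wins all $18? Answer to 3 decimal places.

With a fair step, P(i) = ½P(i−1) + ½P(i+1) with P(0)=0, P(18)=1 has the linear solution P(i) = i/18.
P(6) = 6/18 = 1/3 ≈ 0.333.

0.333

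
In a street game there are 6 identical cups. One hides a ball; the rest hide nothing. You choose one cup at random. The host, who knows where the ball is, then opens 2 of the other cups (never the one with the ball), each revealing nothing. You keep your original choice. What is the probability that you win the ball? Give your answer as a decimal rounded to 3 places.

0.167

The host can always open 2 empty cups regardless of your choice, so the reveals give no information about your original cup.
P(win by staying) = 1/6 ≈ 0.167.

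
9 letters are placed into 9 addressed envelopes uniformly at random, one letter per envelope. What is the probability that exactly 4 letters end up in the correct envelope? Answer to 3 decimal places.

0.015

Choose which 4 of the 9 are fixed: C(9,4) = 126 ways.
The remaining 5 must have no fixed point: D(5) = 44.
P = 126·44/362880 = 11/720 ≈ 0.015.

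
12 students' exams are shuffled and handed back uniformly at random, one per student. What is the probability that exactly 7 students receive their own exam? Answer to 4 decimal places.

Choose which 7 of the 12 are fixed: C(12,7) = 792 ways.
The remaining 5 must have no fixed point: D(5) = 44.
P = 792·44/479001600 = 11/151200 ≈ 0.0001.

0.0001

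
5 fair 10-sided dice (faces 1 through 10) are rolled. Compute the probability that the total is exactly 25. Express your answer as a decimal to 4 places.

0.0563

There are 10^5 = 100000 equally likely outcomes.
The number of ordered 5-tuples from {1,…,10} summing to 25 is 5631.
P(sum = 25) = 5631/100000 ≈ 0.0563.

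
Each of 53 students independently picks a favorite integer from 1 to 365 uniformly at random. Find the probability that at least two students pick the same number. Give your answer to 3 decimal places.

0.981

It's easier to compute the probability that all 53 are distinct.
P(all distinct) = 365/365 · 364/365 · ··· · 313/365 ≈ 0.019.
So the probability of at least one match is 1 − 0.019 = 0.981.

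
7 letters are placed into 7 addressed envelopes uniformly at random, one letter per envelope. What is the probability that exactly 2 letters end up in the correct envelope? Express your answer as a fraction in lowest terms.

Choose which 2 of the 7 are fixed: C(7,2) = 21 ways.
The remaining 5 must have no fixed point: D(5) = 44.
P = 21·44/5040 = 11/60.

11/60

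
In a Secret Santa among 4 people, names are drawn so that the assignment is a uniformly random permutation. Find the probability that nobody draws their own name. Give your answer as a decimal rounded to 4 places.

0.3750

This is the derangement probability: permutations of 4 with no fixed point.
D(4) = 4! · (1 − 1/1! + 1/2! − ··· + (−1)^4/4!) = 9.
P = 9/24 = 3/8 ≈ 0.3750.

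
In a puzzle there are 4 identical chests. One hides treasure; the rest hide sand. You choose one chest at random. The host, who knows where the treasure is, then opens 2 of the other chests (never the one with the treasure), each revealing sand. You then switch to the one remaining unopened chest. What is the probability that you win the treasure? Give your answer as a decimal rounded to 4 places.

0.7500

Your original chest holds the treasure with probability 1/4, so the other 3 collectively hold it with probability 3/4.
The host can always find 2 empty chests to open, so the reveals don't change that 3/4; it is now spread over the 1 remaining unopened chest.
P(win by switching) = (3/4) · (1/1) = 3/4 ≈ 0.7500.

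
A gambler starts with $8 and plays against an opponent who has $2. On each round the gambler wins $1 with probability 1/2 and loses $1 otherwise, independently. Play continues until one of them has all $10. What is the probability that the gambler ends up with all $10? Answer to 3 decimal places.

With a fair step, P(i) = ½P(i−1) + ½P(i+1) with P(0)=0, P(10)=1 has the linear solution P(i) = i/10.
P(8) = 8/10 = 4/5 ≈ 0.800.

0.800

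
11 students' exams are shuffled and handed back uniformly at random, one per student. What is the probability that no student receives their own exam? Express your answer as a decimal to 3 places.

0.368

This is the derangement probability: permutations of 11 with no fixed point.
D(11) = 11! · (1 − 1/1! + 1/2! − ··· + (−1)^11/11!) = 14684570.
P = 14684570/39916800 = 1468457/3991680 ≈ 0.368.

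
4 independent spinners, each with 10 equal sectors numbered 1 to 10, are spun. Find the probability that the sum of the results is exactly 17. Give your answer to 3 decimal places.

There are 10^4 = 10000 equally likely outcomes.
The number of ordered 4-tuples from {1,…,10} summing to 17 is 480.
P(sum = 17) = 480/10000 = 6/125 ≈ 0.048.

0.048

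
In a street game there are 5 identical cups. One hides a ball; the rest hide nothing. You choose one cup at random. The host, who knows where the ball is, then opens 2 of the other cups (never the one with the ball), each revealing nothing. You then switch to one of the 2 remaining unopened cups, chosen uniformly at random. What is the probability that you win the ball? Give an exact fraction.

2/5

Your original cup holds the ball with probability 1/5, so the other 4 collectively hold it with probability 4/5.
The host can always find 2 empty cups to open, so the reveals don't change that 4/5; it is now spread over the 2 remaining unopened cups.
P(win by switching) = (4/5) · (1/2) = 2/5.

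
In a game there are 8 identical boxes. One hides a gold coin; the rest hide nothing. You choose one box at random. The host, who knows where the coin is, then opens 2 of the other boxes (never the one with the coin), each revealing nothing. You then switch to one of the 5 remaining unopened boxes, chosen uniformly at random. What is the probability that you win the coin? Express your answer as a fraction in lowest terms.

Your original box holds the coin with probability 1/8, so the other 7 collectively hold it with probability 7/8.
The host can always find 2 empty boxes to open, so the reveals don't change that 7/8; it is now spread over the 5 remaining unopened boxes.
P(win by switching) = (7/8) · (1/5) = 7/40.

7/40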